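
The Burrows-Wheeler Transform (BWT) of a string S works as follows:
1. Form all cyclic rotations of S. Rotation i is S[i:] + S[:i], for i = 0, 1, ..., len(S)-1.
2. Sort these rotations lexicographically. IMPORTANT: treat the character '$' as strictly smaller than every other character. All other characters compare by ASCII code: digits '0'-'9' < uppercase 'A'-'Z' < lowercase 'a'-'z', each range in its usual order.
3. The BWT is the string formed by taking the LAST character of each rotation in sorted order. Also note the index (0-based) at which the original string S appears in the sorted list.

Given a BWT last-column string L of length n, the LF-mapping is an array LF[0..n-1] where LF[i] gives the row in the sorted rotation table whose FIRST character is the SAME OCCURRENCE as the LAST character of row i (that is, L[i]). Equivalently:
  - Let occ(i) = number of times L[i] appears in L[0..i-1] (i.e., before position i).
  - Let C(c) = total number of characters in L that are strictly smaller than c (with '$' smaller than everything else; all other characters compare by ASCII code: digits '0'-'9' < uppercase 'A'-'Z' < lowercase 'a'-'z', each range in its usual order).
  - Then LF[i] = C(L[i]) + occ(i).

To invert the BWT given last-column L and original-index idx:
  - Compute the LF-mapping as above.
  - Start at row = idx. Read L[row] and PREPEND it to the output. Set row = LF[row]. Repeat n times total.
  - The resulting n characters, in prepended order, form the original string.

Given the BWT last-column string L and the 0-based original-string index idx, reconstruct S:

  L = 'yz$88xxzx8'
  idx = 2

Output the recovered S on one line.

Answer: 8xxxz88zy$

Derivation:
LF mapping: 7 8 0 1 2 4 5 9 6 3
Walk LF starting at row 2, prepending L[row]:
  step 1: row=2, L[2]='$', prepend. Next row=LF[2]=0
  step 2: row=0, L[0]='y', prepend. Next row=LF[0]=7
  step 3: row=7, L[7]='z', prepend. Next row=LF[7]=9
  step 4: row=9, L[9]='8', prepend. Next row=LF[9]=3
  step 5: row=3, L[3]='8', prepend. Next row=LF[3]=1
  step 6: row=1, L[1]='z', prepend. Next row=LF[1]=8
  step 7: row=8, L[8]='x', prepend. Next row=LF[8]=6
  step 8: row=6, L[6]='x', prepend. Next row=LF[6]=5
  step 9: row=5, L[5]='x', prepend. Next row=LF[5]=4
  step 10: row=4, L[4]='8', prepend. Next row=LF[4]=2
Reversed output: 8xxxz88zy$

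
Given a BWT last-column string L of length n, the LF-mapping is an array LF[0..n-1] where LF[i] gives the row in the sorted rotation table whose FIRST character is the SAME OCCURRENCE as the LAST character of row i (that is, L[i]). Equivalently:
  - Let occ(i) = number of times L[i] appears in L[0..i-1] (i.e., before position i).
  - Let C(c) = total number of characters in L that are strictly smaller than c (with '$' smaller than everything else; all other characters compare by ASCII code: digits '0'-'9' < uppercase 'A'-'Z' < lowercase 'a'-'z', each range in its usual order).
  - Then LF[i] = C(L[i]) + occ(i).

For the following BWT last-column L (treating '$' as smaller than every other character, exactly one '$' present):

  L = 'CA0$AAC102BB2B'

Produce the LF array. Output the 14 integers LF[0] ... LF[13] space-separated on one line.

Answer: 12 6 1 0 7 8 13 3 2 4 9 10 5 11

Derivation:
Char counts: '$':1, '0':2, '1':1, '2':2, 'A':3, 'B':3, 'C':2
C (first-col start): C('$')=0, C('0')=1, C('1')=3, C('2')=4, C('A')=6, C('B')=9, C('C')=12
L[0]='C': occ=0, LF[0]=C('C')+0=12+0=12
L[1]='A': occ=0, LF[1]=C('A')+0=6+0=6
L[2]='0': occ=0, LF[2]=C('0')+0=1+0=1
L[3]='$': occ=0, LF[3]=C('$')+0=0+0=0
L[4]='A': occ=1, LF[4]=C('A')+1=6+1=7
L[5]='A': occ=2, LF[5]=C('A')+2=6+2=8
L[6]='C': occ=1, LF[6]=C('C')+1=12+1=13
L[7]='1': occ=0, LF[7]=C('1')+0=3+0=3
L[8]='0': occ=1, LF[8]=C('0')+1=1+1=2
L[9]='2': occ=0, LF[9]=C('2')+0=4+0=4
L[10]='B': occ=0, LF[10]=C('B')+0=9+0=9
L[11]='B': occ=1, LF[11]=C('B')+1=9+1=10
L[12]='2': occ=1, LF[12]=C('2')+1=4+1=5
L[13]='B': occ=2, LF[13]=C('B')+2=9+2=11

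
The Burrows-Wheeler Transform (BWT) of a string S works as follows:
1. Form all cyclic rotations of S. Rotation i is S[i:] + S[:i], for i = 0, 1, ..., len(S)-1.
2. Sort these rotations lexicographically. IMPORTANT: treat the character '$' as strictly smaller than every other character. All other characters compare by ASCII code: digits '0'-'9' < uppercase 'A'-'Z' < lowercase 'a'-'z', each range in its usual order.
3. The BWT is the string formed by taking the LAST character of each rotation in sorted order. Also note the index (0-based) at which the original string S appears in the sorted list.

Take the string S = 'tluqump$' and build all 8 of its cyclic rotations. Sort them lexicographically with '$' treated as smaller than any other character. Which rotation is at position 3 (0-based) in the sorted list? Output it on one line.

Answer: p$tluqum

Derivation:
All 8 rotations (rotation i = S[i:]+S[:i]):
  rot[0] = tluqump$
  rot[1] = luqump$t
  rot[2] = uqump$tl
  rot[3] = qump$tlu
  rot[4] = ump$tluq
  rot[5] = mp$tluqu
  rot[6] = p$tluqum
  rot[7] = $tluqump
Sorted (with $ < everything):
  sorted[0] = $tluqump
  sorted[1] = luqump$t
  sorted[2] = mp$tluqu
  sorted[3] = p$tluqum
  sorted[4] = qump$tlu
  sorted[5] = tluqump$
  sorted[6] = ump$tluq
  sorted[7] = uqump$tl
sorted[3] = p$tluqum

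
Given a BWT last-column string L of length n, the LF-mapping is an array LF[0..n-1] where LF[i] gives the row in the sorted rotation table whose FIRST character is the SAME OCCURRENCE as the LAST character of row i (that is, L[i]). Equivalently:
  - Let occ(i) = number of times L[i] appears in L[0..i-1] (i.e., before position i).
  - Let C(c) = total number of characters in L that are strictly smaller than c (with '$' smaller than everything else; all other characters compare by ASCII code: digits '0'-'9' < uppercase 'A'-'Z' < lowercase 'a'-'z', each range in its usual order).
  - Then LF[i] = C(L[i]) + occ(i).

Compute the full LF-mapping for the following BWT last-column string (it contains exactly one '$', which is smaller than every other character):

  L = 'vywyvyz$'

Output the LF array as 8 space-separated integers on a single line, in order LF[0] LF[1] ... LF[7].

Char counts: '$':1, 'v':2, 'w':1, 'y':3, 'z':1
C (first-col start): C('$')=0, C('v')=1, C('w')=3, C('y')=4, C('z')=7
L[0]='v': occ=0, LF[0]=C('v')+0=1+0=1
L[1]='y': occ=0, LF[1]=C('y')+0=4+0=4
L[2]='w': occ=0, LF[2]=C('w')+0=3+0=3
L[3]='y': occ=1, LF[3]=C('y')+1=4+1=5
L[4]='v': occ=1, LF[4]=C('v')+1=1+1=2
L[5]='y': occ=2, LF[5]=C('y')+2=4+2=6
L[6]='z': occ=0, LF[6]=C('z')+0=7+0=7
L[7]='$': occ=0, LF[7]=C('$')+0=0+0=0

Answer: 1 4 3 5 2 6 7 0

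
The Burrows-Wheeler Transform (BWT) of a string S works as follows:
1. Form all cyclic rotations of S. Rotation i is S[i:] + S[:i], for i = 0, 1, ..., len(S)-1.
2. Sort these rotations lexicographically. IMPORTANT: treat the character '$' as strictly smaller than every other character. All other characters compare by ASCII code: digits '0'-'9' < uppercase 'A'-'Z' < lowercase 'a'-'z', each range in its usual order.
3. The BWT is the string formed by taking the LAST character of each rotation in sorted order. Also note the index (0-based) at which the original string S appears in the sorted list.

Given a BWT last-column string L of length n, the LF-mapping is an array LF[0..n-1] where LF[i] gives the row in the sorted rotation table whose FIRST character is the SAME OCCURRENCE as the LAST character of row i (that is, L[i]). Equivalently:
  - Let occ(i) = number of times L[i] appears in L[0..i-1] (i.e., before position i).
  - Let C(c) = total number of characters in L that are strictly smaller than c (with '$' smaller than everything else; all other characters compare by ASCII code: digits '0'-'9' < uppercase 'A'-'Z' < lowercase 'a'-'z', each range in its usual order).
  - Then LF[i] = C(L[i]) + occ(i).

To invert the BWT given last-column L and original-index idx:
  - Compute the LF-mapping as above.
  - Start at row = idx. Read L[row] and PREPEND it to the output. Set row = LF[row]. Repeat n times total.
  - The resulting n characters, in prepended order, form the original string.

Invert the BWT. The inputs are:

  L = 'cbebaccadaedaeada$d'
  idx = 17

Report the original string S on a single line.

Answer: ecaddedcaeabaadbac$

Derivation:
LF mapping: 9 7 16 8 1 10 11 2 12 3 17 13 4 18 5 14 6 0 15
Walk LF starting at row 17, prepending L[row]:
  step 1: row=17, L[17]='$', prepend. Next row=LF[17]=0
  step 2: row=0, L[0]='c', prepend. Next row=LF[0]=9
  step 3: row=9, L[9]='a', prepend. Next row=LF[9]=3
  step 4: row=3, L[3]='b', prepend. Next row=LF[3]=8
  step 5: row=8, L[8]='d', prepend. Next row=LF[8]=12
  step 6: row=12, L[12]='a', prepend. Next row=LF[12]=4
  step 7: row=4, L[4]='a', prepend. Next row=LF[4]=1
  step 8: row=1, L[1]='b', prepend. Next row=LF[1]=7
  step 9: row=7, L[7]='a', prepend. Next row=LF[7]=2
  step 10: row=2, L[2]='e', prepend. Next row=LF[2]=16
  step 11: row=16, L[16]='a', prepend. Next row=LF[16]=6
  step 12: row=6, L[6]='c', prepend. Next row=LF[6]=11
  step 13: row=11, L[11]='d', prepend. Next row=LF[11]=13
  step 14: row=13, L[13]='e', prepend. Next row=LF[13]=18
  step 15: row=18, L[18]='d', prepend. Next row=LF[18]=15
  step 16: row=15, L[15]='d', prepend. Next row=LF[15]=14
  step 17: row=14, L[14]='a', prepend. Next row=LF[14]=5
  step 18: row=5, L[5]='c', prepend. Next row=LF[5]=10
  step 19: row=10, L[10]='e', prepend. Next row=LF[10]=17
Reversed output: ecaddedcaeabaadbac$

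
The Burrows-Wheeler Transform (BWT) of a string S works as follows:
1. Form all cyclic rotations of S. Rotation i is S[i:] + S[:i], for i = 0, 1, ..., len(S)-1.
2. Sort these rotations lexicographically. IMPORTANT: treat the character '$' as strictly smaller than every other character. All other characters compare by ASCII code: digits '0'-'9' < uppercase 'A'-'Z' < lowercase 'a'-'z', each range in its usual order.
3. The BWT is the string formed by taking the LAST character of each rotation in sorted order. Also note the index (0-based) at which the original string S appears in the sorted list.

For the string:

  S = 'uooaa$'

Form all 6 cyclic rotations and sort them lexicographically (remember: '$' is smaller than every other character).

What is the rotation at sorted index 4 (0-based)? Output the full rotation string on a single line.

Answer: ooaa$u

Derivation:
All 6 rotations (rotation i = S[i:]+S[:i]):
  rot[0] = uooaa$
  rot[1] = ooaa$u
  rot[2] = oaa$uo
  rot[3] = aa$uoo
  rot[4] = a$uooa
  rot[5] = $uooaa
Sorted (with $ < everything):
  sorted[0] = $uooaa
  sorted[1] = a$uooa
  sorted[2] = aa$uoo
  sorted[3] = oaa$uo
  sorted[4] = ooaa$u
  sorted[5] = uooaa$
sorted[4] = ooaa$u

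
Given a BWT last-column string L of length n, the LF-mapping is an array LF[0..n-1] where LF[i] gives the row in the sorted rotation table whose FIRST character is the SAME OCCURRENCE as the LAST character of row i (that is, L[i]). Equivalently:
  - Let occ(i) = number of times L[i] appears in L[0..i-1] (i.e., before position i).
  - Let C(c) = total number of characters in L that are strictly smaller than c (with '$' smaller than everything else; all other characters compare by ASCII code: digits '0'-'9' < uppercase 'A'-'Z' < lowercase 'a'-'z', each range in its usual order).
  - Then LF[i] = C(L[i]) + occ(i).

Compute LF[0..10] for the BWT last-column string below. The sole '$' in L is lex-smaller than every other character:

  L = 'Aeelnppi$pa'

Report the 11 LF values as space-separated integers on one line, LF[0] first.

Char counts: '$':1, 'A':1, 'a':1, 'e':2, 'i':1, 'l':1, 'n':1, 'p':3
C (first-col start): C('$')=0, C('A')=1, C('a')=2, C('e')=3, C('i')=5, C('l')=6, C('n')=7, C('p')=8
L[0]='A': occ=0, LF[0]=C('A')+0=1+0=1
L[1]='e': occ=0, LF[1]=C('e')+0=3+0=3
L[2]='e': occ=1, LF[2]=C('e')+1=3+1=4
L[3]='l': occ=0, LF[3]=C('l')+0=6+0=6
L[4]='n': occ=0, LF[4]=C('n')+0=7+0=7
L[5]='p': occ=0, LF[5]=C('p')+0=8+0=8
L[6]='p': occ=1, LF[6]=C('p')+1=8+1=9
L[7]='i': occ=0, LF[7]=C('i')+0=5+0=5
L[8]='$': occ=0, LF[8]=C('$')+0=0+0=0
L[9]='p': occ=2, LF[9]=C('p')+2=8+2=10
L[10]='a': occ=0, LF[10]=C('a')+0=2+0=2

Answer: 1 3 4 6 7 8 9 5 0 10 2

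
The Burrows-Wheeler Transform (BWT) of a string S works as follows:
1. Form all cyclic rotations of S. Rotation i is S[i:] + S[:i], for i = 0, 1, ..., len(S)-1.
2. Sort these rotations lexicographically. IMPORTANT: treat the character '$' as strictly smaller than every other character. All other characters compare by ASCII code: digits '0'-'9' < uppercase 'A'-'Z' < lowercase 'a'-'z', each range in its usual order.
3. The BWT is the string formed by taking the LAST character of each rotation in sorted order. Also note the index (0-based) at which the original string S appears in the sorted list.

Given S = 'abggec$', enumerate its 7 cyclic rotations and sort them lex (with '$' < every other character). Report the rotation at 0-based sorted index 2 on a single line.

Answer: bggec$a

Derivation:
All 7 rotations (rotation i = S[i:]+S[:i]):
  rot[0] = abggec$
  rot[1] = bggec$a
  rot[2] = ggec$ab
  rot[3] = gec$abg
  rot[4] = ec$abgg
  rot[5] = c$abgge
  rot[6] = $abggec
Sorted (with $ < everything):
  sorted[0] = $abggec
  sorted[1] = abggec$
  sorted[2] = bggec$a
  sorted[3] = c$abgge
  sorted[4] = ec$abgg
  sorted[5] = gec$abg
  sorted[6] = ggec$ab
sorted[2] = bggec$a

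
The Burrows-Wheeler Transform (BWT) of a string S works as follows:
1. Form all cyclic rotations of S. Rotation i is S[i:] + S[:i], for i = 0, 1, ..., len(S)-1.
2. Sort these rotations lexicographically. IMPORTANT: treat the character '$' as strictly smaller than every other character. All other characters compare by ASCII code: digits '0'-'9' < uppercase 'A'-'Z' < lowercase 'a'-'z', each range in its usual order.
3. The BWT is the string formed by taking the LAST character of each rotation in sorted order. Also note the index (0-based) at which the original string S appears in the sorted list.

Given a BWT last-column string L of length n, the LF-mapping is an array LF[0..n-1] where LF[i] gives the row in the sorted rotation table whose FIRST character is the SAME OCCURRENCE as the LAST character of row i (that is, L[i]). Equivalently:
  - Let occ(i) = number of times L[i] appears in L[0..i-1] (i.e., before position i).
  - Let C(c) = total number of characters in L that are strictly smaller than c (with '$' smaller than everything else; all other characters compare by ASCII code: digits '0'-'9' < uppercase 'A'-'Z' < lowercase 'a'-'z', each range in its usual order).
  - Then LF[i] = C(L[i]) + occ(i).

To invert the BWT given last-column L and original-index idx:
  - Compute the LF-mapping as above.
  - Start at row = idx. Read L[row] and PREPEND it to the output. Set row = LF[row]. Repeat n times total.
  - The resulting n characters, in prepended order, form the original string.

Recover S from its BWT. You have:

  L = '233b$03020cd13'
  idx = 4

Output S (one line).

Answer: 1c3db03230302$

Derivation:
LF mapping: 5 7 8 11 0 1 9 2 6 3 12 13 4 10
Walk LF starting at row 4, prepending L[row]:
  step 1: row=4, L[4]='$', prepend. Next row=LF[4]=0
  step 2: row=0, L[0]='2', prepend. Next row=LF[0]=5
  step 3: row=5, L[5]='0', prepend. Next row=LF[5]=1
  step 4: row=1, L[1]='3', prepend. Next row=LF[1]=7
  step 5: row=7, L[7]='0', prepend. Next row=LF[7]=2
  step 6: row=2, L[2]='3', prepend. Next row=LF[2]=8
  step 7: row=8, L[8]='2', prepend. Next row=LF[8]=6
  step 8: row=6, L[6]='3', prepend. Next row=LF[6]=9
  step 9: row=9, L[9]='0', prepend. Next row=LF[9]=3
  step 10: row=3, L[3]='b', prepend. Next row=LF[3]=11
  step 11: row=11, L[11]='d', prepend. Next row=LF[11]=13
  step 12: row=13, L[13]='3', prepend. Next row=LF[13]=10
  step 13: row=10, L[10]='c', prepend. Next row=LF[10]=12
  step 14: row=12, L[12]='1', prepend. Next row=LF[12]=4
Reversed output: 1c3db03230302$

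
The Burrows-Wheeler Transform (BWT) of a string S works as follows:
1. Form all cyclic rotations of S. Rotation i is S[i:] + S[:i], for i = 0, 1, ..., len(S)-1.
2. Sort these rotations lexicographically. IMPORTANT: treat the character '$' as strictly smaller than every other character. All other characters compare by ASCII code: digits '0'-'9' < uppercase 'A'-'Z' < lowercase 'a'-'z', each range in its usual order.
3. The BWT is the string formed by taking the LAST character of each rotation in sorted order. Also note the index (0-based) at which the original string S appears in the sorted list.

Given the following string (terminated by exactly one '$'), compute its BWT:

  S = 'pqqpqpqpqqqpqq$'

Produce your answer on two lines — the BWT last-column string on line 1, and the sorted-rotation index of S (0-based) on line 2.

All 15 rotations (rotation i = S[i:]+S[:i]):
  rot[0] = pqqpqpqpqqqpqq$
  rot[1] = qqpqpqpqqqpqq$p
  rot[2] = qpqpqpqqqpqq$pq
  rot[3] = pqpqpqqqpqq$pqq
  rot[4] = qpqpqqqpqq$pqqp
  rot[5] = pqpqqqpqq$pqqpq
  rot[6] = qpqqqpqq$pqqpqp
  rot[7] = pqqqpqq$pqqpqpq
  rot[8] = qqqpqq$pqqpqpqp
  rot[9] = qqpqq$pqqpqpqpq
  rot[10] = qpqq$pqqpqpqpqq
  rot[11] = pqq$pqqpqpqpqqq
  rot[12] = qq$pqqpqpqpqqqp
  rot[13] = q$pqqpqpqpqqqpq
  rot[14] = $pqqpqpqpqqqpqq
Sorted (with $ < everything):
  sorted[0] = $pqqpqpqpqqqpqq  (last char: 'q')
  sorted[1] = pqpqpqqqpqq$pqq  (last char: 'q')
  sorted[2] = pqpqqqpqq$pqqpq  (last char: 'q')
  sorted[3] = pqq$pqqpqpqpqqq  (last char: 'q')
  sorted[4] = pqqpqpqpqqqpqq$  (last char: '$')
  sorted[5] = pqqqpqq$pqqpqpq  (last char: 'q')
  sorted[6] = q$pqqpqpqpqqqpq  (last char: 'q')
  sorted[7] = qpqpqpqqqpqq$pq  (last char: 'q')
  sorted[8] = qpqpqqqpqq$pqqp  (last char: 'p')
  sorted[9] = qpqq$pqqpqpqpqq  (last char: 'q')
  sorted[10] = qpqqqpqq$pqqpqp  (last char: 'p')
  sorted[11] = qq$pqqpqpqpqqqp  (last char: 'p')
  sorted[12] = qqpqpqpqqqpqq$p  (last char: 'p')
  sorted[13] = qqpqq$pqqpqpqpq  (last char: 'q')
  sorted[14] = qqqpqq$pqqpqpqp  (last char: 'p')
Last column: qqqq$qqqpqpppqp
Original string S is at sorted index 4

Answer: qqqq$qqqpqpppqp
4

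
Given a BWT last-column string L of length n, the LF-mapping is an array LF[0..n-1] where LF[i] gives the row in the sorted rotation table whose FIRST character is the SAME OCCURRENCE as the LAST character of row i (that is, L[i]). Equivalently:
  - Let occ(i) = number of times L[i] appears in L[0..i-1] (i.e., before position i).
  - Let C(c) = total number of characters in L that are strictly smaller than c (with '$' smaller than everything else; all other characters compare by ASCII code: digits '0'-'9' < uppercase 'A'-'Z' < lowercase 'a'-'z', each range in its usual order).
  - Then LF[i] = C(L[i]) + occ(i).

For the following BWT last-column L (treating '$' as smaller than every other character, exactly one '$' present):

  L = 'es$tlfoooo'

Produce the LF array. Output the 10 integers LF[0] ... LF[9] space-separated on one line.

Char counts: '$':1, 'e':1, 'f':1, 'l':1, 'o':4, 's':1, 't':1
C (first-col start): C('$')=0, C('e')=1, C('f')=2, C('l')=3, C('o')=4, C('s')=8, C('t')=9
L[0]='e': occ=0, LF[0]=C('e')+0=1+0=1
L[1]='s': occ=0, LF[1]=C('s')+0=8+0=8
L[2]='$': occ=0, LF[2]=C('$')+0=0+0=0
L[3]='t': occ=0, LF[3]=C('t')+0=9+0=9
L[4]='l': occ=0, LF[4]=C('l')+0=3+0=3
L[5]='f': occ=0, LF[5]=C('f')+0=2+0=2
L[6]='o': occ=0, LF[6]=C('o')+0=4+0=4
L[7]='o': occ=1, LF[7]=C('o')+1=4+1=5
L[8]='o': occ=2, LF[8]=C('o')+2=4+2=6
L[9]='o': occ=3, LF[9]=C('o')+3=4+3=7

Answer: 1 8 0 9 3 2 4 5 6 7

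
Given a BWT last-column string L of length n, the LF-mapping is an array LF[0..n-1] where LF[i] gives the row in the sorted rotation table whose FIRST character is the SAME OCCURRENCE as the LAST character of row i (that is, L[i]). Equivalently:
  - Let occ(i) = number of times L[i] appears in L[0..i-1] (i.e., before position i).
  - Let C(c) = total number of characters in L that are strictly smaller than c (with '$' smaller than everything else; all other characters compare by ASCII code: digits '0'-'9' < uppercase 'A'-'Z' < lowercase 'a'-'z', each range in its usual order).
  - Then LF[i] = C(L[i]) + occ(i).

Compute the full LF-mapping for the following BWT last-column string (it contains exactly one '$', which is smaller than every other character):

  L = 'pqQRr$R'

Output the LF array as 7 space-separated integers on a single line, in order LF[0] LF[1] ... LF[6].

Answer: 4 5 1 2 6 0 3

Derivation:
Char counts: '$':1, 'Q':1, 'R':2, 'p':1, 'q':1, 'r':1
C (first-col start): C('$')=0, C('Q')=1, C('R')=2, C('p')=4, C('q')=5, C('r')=6
L[0]='p': occ=0, LF[0]=C('p')+0=4+0=4
L[1]='q': occ=0, LF[1]=C('q')+0=5+0=5
L[2]='Q': occ=0, LF[2]=C('Q')+0=1+0=1
L[3]='R': occ=0, LF[3]=C('R')+0=2+0=2
L[4]='r': occ=0, LF[4]=C('r')+0=6+0=6
L[5]='$': occ=0, LF[5]=C('$')+0=0+0=0
L[6]='R': occ=1, LF[6]=C('R')+1=2+1=3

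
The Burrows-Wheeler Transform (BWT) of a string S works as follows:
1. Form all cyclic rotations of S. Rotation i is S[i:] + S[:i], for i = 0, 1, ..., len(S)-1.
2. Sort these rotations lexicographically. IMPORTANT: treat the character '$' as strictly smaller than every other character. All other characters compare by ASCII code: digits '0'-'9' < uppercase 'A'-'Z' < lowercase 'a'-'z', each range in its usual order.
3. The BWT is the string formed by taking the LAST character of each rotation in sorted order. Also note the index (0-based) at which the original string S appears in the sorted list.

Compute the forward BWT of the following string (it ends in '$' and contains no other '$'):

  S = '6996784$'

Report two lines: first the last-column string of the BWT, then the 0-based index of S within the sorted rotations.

Answer: 489$6796
3

Derivation:
All 8 rotations (rotation i = S[i:]+S[:i]):
  rot[0] = 6996784$
  rot[1] = 996784$6
  rot[2] = 96784$69
  rot[3] = 6784$699
  rot[4] = 784$6996
  rot[5] = 84$69967
  rot[6] = 4$699678
  rot[7] = $6996784
Sorted (with $ < everything):
  sorted[0] = $6996784  (last char: '4')
  sorted[1] = 4$699678  (last char: '8')
  sorted[2] = 6784$699  (last char: '9')
  sorted[3] = 6996784$  (last char: '$')
  sorted[4] = 784$6996  (last char: '6')
  sorted[5] = 84$69967  (last char: '7')
  sorted[6] = 96784$69  (last char: '9')
  sorted[7] = 996784$6  (last char: '6')
Last column: 489$6796
Original string S is at sorted index 3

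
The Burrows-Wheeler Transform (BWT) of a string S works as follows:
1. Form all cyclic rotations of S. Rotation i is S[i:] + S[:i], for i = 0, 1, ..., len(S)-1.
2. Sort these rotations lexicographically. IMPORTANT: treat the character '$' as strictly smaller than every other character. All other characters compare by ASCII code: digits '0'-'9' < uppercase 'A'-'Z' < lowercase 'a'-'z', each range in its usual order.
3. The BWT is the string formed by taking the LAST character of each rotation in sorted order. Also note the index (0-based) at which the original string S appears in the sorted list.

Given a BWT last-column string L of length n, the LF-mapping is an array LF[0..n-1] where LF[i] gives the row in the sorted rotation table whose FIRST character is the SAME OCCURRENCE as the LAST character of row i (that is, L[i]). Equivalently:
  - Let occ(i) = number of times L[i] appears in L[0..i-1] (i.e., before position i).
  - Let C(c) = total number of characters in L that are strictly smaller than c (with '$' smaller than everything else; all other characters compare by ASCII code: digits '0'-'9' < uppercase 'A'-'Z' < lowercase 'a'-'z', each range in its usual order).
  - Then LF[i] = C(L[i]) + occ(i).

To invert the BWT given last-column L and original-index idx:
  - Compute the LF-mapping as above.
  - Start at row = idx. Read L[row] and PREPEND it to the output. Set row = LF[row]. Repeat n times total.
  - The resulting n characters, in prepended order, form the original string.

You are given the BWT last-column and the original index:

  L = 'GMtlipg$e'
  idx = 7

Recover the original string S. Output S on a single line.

LF mapping: 1 2 8 6 5 7 4 0 3
Walk LF starting at row 7, prepending L[row]:
  step 1: row=7, L[7]='$', prepend. Next row=LF[7]=0
  step 2: row=0, L[0]='G', prepend. Next row=LF[0]=1
  step 3: row=1, L[1]='M', prepend. Next row=LF[1]=2
  step 4: row=2, L[2]='t', prepend. Next row=LF[2]=8
  step 5: row=8, L[8]='e', prepend. Next row=LF[8]=3
  step 6: row=3, L[3]='l', prepend. Next row=LF[3]=6
  step 7: row=6, L[6]='g', prepend. Next row=LF[6]=4
  step 8: row=4, L[4]='i', prepend. Next row=LF[4]=5
  step 9: row=5, L[5]='p', prepend. Next row=LF[5]=7
Reversed output: pigletMG$

Answer: pigletMG$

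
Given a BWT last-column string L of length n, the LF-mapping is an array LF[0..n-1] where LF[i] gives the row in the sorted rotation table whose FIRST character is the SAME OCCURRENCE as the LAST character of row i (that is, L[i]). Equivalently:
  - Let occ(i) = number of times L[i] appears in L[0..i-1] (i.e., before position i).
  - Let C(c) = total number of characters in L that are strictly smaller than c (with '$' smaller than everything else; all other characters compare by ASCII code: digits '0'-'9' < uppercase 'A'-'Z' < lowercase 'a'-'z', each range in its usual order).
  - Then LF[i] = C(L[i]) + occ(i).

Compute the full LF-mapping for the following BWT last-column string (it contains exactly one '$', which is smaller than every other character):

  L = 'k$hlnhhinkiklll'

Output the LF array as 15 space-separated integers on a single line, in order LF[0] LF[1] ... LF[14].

Char counts: '$':1, 'h':3, 'i':2, 'k':3, 'l':4, 'n':2
C (first-col start): C('$')=0, C('h')=1, C('i')=4, C('k')=6, C('l')=9, C('n')=13
L[0]='k': occ=0, LF[0]=C('k')+0=6+0=6
L[1]='$': occ=0, LF[1]=C('$')+0=0+0=0
L[2]='h': occ=0, LF[2]=C('h')+0=1+0=1
L[3]='l': occ=0, LF[3]=C('l')+0=9+0=9
L[4]='n': occ=0, LF[4]=C('n')+0=13+0=13
L[5]='h': occ=1, LF[5]=C('h')+1=1+1=2
L[6]='h': occ=2, LF[6]=C('h')+2=1+2=3
L[7]='i': occ=0, LF[7]=C('i')+0=4+0=4
L[8]='n': occ=1, LF[8]=C('n')+1=13+1=14
L[9]='k': occ=1, LF[9]=C('k')+1=6+1=7
L[10]='i': occ=1, LF[10]=C('i')+1=4+1=5
L[11]='k': occ=2, LF[11]=C('k')+2=6+2=8
L[12]='l': occ=1, LF[12]=C('l')+1=9+1=10
L[13]='l': occ=2, LF[13]=C('l')+2=9+2=11
L[14]='l': occ=3, LF[14]=C('l')+3=9+3=12

Answer: 6 0 1 9 13 2 3 4 14 7 5 8 10 11 12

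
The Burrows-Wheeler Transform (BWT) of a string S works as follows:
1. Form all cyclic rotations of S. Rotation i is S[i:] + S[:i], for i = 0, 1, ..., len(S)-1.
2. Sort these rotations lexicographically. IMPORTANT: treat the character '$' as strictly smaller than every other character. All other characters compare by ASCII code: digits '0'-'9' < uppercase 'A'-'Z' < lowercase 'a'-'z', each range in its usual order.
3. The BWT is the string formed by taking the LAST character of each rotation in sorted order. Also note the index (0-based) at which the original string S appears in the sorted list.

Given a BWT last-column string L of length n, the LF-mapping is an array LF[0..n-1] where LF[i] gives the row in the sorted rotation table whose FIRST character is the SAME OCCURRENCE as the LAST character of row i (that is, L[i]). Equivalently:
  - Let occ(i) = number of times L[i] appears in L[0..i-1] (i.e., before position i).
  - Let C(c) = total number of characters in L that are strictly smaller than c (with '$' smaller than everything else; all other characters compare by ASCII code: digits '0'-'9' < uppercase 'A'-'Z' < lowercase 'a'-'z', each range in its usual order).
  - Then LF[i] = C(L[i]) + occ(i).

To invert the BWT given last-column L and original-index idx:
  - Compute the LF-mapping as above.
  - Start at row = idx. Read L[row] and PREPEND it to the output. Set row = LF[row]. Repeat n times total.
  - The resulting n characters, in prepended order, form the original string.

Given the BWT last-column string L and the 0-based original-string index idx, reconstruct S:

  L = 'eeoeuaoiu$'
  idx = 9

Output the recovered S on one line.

Answer: uueeaiooe$

Derivation:
LF mapping: 2 3 6 4 8 1 7 5 9 0
Walk LF starting at row 9, prepending L[row]:
  step 1: row=9, L[9]='$', prepend. Next row=LF[9]=0
  step 2: row=0, L[0]='e', prepend. Next row=LF[0]=2
  step 3: row=2, L[2]='o', prepend. Next row=LF[2]=6
  step 4: row=6, L[6]='o', prepend. Next row=LF[6]=7
  step 5: row=7, L[7]='i', prepend. Next row=LF[7]=5
  step 6: row=5, L[5]='a', prepend. Next row=LF[5]=1
  step 7: row=1, L[1]='e', prepend. Next row=LF[1]=3
  step 8: row=3, L[3]='e', prepend. Next row=LF[3]=4
  step 9: row=4, L[4]='u', prepend. Next row=LF[4]=8
  step 10: row=8, L[8]='u', prepend. Next row=LF[8]=9
Reversed output: uueeaiooe$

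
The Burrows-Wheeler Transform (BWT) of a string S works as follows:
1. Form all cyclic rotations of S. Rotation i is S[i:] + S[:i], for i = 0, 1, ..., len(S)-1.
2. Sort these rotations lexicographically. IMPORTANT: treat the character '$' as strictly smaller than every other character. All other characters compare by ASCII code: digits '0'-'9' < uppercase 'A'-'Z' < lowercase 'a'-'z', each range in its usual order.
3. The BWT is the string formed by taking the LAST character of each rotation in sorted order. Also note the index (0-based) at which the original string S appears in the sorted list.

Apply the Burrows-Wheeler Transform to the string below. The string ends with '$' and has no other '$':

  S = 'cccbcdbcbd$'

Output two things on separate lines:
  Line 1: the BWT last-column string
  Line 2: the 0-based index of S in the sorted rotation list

Answer: ddcccbc$bbc
7

Derivation:
All 11 rotations (rotation i = S[i:]+S[:i]):
  rot[0] = cccbcdbcbd$
  rot[1] = ccbcdbcbd$c
  rot[2] = cbcdbcbd$cc
  rot[3] = bcdbcbd$ccc
  rot[4] = cdbcbd$cccb
  rot[5] = dbcbd$cccbc
  rot[6] = bcbd$cccbcd
  rot[7] = cbd$cccbcdb
  rot[8] = bd$cccbcdbc
  rot[9] = d$cccbcdbcb
  rot[10] = $cccbcdbcbd
Sorted (with $ < everything):
  sorted[0] = $cccbcdbcbd  (last char: 'd')
  sorted[1] = bcbd$cccbcd  (last char: 'd')
  sorted[2] = bcdbcbd$ccc  (last char: 'c')
  sorted[3] = bd$cccbcdbc  (last char: 'c')
  sorted[4] = cbcdbcbd$cc  (last char: 'c')
  sorted[5] = cbd$cccbcdb  (last char: 'b')
  sorted[6] = ccbcdbcbd$c  (last char: 'c')
  sorted[7] = cccbcdbcbd$  (last char: '$')
  sorted[8] = cdbcbd$cccb  (last char: 'b')
  sorted[9] = d$cccbcdbcb  (last char: 'b')
  sorted[10] = dbcbd$cccbc  (last char: 'c')
Last column: ddcccbc$bbc
Original string S is at sorted index 7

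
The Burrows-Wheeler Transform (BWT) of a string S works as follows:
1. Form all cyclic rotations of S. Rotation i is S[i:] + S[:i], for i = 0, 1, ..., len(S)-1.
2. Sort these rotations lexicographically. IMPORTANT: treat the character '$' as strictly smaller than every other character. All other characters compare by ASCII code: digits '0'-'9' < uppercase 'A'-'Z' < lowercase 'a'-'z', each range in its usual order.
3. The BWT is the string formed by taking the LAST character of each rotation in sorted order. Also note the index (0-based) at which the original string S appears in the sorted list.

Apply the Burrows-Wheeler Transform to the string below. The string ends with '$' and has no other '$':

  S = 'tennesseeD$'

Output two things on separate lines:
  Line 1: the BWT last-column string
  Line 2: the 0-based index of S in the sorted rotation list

Answer: Deestnnese$
10

Derivation:
All 11 rotations (rotation i = S[i:]+S[:i]):
  rot[0] = tennesseeD$
  rot[1] = ennesseeD$t
  rot[2] = nnesseeD$te
  rot[3] = nesseeD$ten
  rot[4] = esseeD$tenn
  rot[5] = sseeD$tenne
  rot[6] = seeD$tennes
  rot[7] = eeD$tenness
  rot[8] = eD$tennesse
  rot[9] = D$tennessee
  rot[10] = $tennesseeD
Sorted (with $ < everything):
  sorted[0] = $tennesseeD  (last char: 'D')
  sorted[1] = D$tennessee  (last char: 'e')
  sorted[2] = eD$tennesse  (last char: 'e')
  sorted[3] = eeD$tenness  (last char: 's')
  sorted[4] = ennesseeD$t  (last char: 't')
  sorted[5] = esseeD$tenn  (last char: 'n')
  sorted[6] = nesseeD$ten  (last char: 'n')
  sorted[7] = nnesseeD$te  (last char: 'e')
  sorted[8] = seeD$tennes  (last char: 's')
  sorted[9] = sseeD$tenne  (last char: 'e')
  sorted[10] = tennesseeD$  (last char: '$')
Last column: Deestnnese$
Original string S is at sorted index 10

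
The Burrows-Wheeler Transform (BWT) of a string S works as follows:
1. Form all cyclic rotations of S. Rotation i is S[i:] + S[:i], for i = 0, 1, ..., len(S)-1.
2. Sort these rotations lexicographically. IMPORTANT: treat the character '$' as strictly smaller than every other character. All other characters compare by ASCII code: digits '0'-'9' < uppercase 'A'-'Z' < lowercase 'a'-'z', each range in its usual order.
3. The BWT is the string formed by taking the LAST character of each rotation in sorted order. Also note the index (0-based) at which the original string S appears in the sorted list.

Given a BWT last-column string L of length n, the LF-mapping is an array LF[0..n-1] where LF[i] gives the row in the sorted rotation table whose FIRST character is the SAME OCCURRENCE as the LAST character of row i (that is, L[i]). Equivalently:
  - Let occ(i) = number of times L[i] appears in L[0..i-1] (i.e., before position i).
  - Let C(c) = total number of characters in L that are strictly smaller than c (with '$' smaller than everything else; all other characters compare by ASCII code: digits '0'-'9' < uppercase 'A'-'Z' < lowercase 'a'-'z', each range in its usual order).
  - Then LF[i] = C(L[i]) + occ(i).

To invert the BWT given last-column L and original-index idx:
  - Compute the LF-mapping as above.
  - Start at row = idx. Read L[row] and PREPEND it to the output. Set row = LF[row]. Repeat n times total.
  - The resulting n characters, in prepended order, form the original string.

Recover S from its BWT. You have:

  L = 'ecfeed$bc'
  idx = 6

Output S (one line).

LF mapping: 5 2 8 6 7 4 0 1 3
Walk LF starting at row 6, prepending L[row]:
  step 1: row=6, L[6]='$', prepend. Next row=LF[6]=0
  step 2: row=0, L[0]='e', prepend. Next row=LF[0]=5
  step 3: row=5, L[5]='d', prepend. Next row=LF[5]=4
  step 4: row=4, L[4]='e', prepend. Next row=LF[4]=7
  step 5: row=7, L[7]='b', prepend. Next row=LF[7]=1
  step 6: row=1, L[1]='c', prepend. Next row=LF[1]=2
  step 7: row=2, L[2]='f', prepend. Next row=LF[2]=8
  step 8: row=8, L[8]='c', prepend. Next row=LF[8]=3
  step 9: row=3, L[3]='e', prepend. Next row=LF[3]=6
Reversed output: ecfcbede$

Answer: ecfcbede$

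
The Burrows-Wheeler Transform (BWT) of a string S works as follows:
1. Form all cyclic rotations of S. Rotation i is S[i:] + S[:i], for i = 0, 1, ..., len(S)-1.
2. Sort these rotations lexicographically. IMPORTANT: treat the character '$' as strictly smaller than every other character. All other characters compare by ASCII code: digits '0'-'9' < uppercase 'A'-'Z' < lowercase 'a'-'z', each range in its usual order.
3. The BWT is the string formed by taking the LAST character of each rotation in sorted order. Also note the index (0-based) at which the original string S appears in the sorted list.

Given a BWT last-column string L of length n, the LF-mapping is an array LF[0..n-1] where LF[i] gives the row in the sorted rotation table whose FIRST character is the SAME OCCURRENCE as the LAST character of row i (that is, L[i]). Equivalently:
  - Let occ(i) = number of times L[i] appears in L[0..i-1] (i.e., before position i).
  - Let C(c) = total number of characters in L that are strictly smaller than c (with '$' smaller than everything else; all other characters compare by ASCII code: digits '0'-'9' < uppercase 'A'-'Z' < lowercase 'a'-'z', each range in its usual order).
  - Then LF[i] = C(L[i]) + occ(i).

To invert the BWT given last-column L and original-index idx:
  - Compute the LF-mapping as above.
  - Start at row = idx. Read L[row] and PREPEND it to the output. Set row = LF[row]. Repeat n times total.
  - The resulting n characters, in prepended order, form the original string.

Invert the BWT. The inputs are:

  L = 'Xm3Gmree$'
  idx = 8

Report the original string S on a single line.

LF mapping: 3 6 1 2 7 8 4 5 0
Walk LF starting at row 8, prepending L[row]:
  step 1: row=8, L[8]='$', prepend. Next row=LF[8]=0
  step 2: row=0, L[0]='X', prepend. Next row=LF[0]=3
  step 3: row=3, L[3]='G', prepend. Next row=LF[3]=2
  step 4: row=2, L[2]='3', prepend. Next row=LF[2]=1
  step 5: row=1, L[1]='m', prepend. Next row=LF[1]=6
  step 6: row=6, L[6]='e', prepend. Next row=LF[6]=4
  step 7: row=4, L[4]='m', prepend. Next row=LF[4]=7
  step 8: row=7, L[7]='e', prepend. Next row=LF[7]=5
  step 9: row=5, L[5]='r', prepend. Next row=LF[5]=8
Reversed output: remem3GX$

Answer: remem3GX$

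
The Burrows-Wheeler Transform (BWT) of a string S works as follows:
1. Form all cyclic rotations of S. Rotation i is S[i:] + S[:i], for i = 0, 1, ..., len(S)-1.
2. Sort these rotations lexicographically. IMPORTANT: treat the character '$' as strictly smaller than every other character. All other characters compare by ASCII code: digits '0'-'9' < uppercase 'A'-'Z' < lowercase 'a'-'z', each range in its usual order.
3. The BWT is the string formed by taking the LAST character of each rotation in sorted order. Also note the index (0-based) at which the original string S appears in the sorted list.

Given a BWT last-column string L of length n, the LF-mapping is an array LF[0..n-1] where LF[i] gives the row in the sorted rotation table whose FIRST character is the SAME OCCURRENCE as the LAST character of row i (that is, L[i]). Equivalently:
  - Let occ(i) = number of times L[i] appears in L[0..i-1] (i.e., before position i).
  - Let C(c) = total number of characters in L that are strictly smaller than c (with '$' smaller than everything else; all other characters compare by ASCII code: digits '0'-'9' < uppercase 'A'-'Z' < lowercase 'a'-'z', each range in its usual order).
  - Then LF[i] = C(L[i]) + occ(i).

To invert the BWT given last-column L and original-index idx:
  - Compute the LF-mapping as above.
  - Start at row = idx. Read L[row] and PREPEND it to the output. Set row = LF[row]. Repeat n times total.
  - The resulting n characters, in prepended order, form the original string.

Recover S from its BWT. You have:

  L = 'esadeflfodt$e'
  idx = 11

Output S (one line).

LF mapping: 4 11 1 2 5 7 9 8 10 3 12 0 6
Walk LF starting at row 11, prepending L[row]:
  step 1: row=11, L[11]='$', prepend. Next row=LF[11]=0
  step 2: row=0, L[0]='e', prepend. Next row=LF[0]=4
  step 3: row=4, L[4]='e', prepend. Next row=LF[4]=5
  step 4: row=5, L[5]='f', prepend. Next row=LF[5]=7
  step 5: row=7, L[7]='f', prepend. Next row=LF[7]=8
  step 6: row=8, L[8]='o', prepend. Next row=LF[8]=10
  step 7: row=10, L[10]='t', prepend. Next row=LF[10]=12
  step 8: row=12, L[12]='e', prepend. Next row=LF[12]=6
  step 9: row=6, L[6]='l', prepend. Next row=LF[6]=9
  step 10: row=9, L[9]='d', prepend. Next row=LF[9]=3
  step 11: row=3, L[3]='d', prepend. Next row=LF[3]=2
  step 12: row=2, L[2]='a', prepend. Next row=LF[2]=1
  step 13: row=1, L[1]='s', prepend. Next row=LF[1]=11
Reversed output: saddletoffee$

Answer: saddletoffee$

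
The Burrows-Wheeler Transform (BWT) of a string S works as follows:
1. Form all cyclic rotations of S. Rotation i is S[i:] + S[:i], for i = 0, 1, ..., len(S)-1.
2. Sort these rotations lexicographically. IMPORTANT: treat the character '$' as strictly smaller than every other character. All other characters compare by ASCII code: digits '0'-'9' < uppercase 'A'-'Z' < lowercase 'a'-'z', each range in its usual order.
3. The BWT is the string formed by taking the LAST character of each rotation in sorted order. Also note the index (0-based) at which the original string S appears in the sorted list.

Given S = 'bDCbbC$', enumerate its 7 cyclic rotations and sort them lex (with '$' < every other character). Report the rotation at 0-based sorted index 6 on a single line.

All 7 rotations (rotation i = S[i:]+S[:i]):
  rot[0] = bDCbbC$
  rot[1] = DCbbC$b
  rot[2] = CbbC$bD
  rot[3] = bbC$bDC
  rot[4] = bC$bDCb
  rot[5] = C$bDCbb
  rot[6] = $bDCbbC
Sorted (with $ < everything):
  sorted[0] = $bDCbbC
  sorted[1] = C$bDCbb
  sorted[2] = CbbC$bD
  sorted[3] = DCbbC$b
  sorted[4] = bC$bDCb
  sorted[5] = bDCbbC$
  sorted[6] = bbC$bDC
sorted[6] = bbC$bDC

Answer: bbC$bDC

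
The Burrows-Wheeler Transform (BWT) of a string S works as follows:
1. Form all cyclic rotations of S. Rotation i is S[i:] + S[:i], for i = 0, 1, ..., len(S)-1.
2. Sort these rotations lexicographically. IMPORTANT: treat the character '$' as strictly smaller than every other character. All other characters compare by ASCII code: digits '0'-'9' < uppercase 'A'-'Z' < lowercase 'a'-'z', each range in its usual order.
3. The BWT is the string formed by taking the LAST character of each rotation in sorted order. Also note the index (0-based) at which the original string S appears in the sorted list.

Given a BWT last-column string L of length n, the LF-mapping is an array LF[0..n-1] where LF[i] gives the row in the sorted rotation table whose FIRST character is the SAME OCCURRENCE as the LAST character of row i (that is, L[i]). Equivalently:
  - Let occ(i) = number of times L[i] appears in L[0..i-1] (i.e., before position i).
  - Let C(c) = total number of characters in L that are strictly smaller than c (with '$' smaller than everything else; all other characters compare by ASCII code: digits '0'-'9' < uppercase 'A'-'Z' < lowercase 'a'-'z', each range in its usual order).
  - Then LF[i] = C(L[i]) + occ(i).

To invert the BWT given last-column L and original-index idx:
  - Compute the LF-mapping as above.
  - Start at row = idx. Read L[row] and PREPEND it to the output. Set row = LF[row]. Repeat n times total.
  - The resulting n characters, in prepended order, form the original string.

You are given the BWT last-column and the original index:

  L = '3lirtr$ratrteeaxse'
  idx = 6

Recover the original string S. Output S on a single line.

LF mapping: 1 8 7 9 14 10 0 11 2 15 12 16 4 5 3 17 13 6
Walk LF starting at row 6, prepending L[row]:
  step 1: row=6, L[6]='$', prepend. Next row=LF[6]=0
  step 2: row=0, L[0]='3', prepend. Next row=LF[0]=1
  step 3: row=1, L[1]='l', prepend. Next row=LF[1]=8
  step 4: row=8, L[8]='a', prepend. Next row=LF[8]=2
  step 5: row=2, L[2]='i', prepend. Next row=LF[2]=7
  step 6: row=7, L[7]='r', prepend. Next row=LF[7]=11
  step 7: row=11, L[11]='t', prepend. Next row=LF[11]=16
  step 8: row=16, L[16]='s', prepend. Next row=LF[16]=13
  step 9: row=13, L[13]='e', prepend. Next row=LF[13]=5
  step 10: row=5, L[5]='r', prepend. Next row=LF[5]=10
  step 11: row=10, L[10]='r', prepend. Next row=LF[10]=12
  step 12: row=12, L[12]='e', prepend. Next row=LF[12]=4
  step 13: row=4, L[4]='t', prepend. Next row=LF[4]=14
  step 14: row=14, L[14]='a', prepend. Next row=LF[14]=3
  step 15: row=3, L[3]='r', prepend. Next row=LF[3]=9
  step 16: row=9, L[9]='t', prepend. Next row=LF[9]=15
  step 17: row=15, L[15]='x', prepend. Next row=LF[15]=17
  step 18: row=17, L[17]='e', prepend. Next row=LF[17]=6
Reversed output: extraterrestrial3$

Answer: extraterrestrial3$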